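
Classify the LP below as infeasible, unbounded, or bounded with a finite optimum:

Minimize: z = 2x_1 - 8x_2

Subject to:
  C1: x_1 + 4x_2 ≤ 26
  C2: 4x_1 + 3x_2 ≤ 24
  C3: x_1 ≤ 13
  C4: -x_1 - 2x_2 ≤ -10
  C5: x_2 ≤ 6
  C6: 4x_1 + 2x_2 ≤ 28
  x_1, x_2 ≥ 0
The point (0, 6) satisfies every constraint, so the LP is feasible; the constraints give x_1 ≤ 13 and x_2 ≤ 6, which with x_1, x_2 ≥ 0 keep the feasible region inside a bounded box. A feasible, bounded LP attains a finite optimum at a vertex.

Evaluating z = 2x_1 - 8x_2 at each vertex:
  (0, 5): z = -40
  (3.6, 3.2): z = -18.4
  (1.5, 6): z = -45
  (0, 6): z = -48

Feasible with finite optimum z* = -48 at (0, 6).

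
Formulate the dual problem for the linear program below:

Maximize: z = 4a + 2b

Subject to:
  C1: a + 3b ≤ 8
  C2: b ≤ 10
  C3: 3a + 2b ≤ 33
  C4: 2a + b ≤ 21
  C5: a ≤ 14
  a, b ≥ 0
Minimize: z = 8y1 + 10y2 + 33y3 + 21y4 + 14y5

Subject to:
  C1: -y1 - 3y3 - 2y4 - y5 ≤ -4
  C2: -3y1 - y2 - 2y3 - y4 ≤ -2
  y1, y2, y3, y4, y5 ≥ 0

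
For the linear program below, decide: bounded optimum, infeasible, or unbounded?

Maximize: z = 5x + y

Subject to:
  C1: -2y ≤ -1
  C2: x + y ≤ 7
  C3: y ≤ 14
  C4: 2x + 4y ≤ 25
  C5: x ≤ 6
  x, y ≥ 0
The point (6, 1) satisfies every constraint, so the LP is feasible; the constraints give x ≤ 6 and y ≤ 14, which with x, y ≥ 0 keep the feasible region inside a bounded box. A feasible, bounded LP attains a finite optimum at a vertex.

Bounded optimum: z* = 31 at (6, 1).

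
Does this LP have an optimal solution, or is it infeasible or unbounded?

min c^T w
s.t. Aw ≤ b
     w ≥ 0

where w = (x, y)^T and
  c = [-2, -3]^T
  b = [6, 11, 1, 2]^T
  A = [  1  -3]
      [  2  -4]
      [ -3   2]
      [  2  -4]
Feasible point: (0, 0) satisfies every constraint, so the LP is feasible.
Direction d = (1, 1): for each constraint row a, a·d ≤ 0 —
  (1)(1) + (-3)(1) = -2 ≤ 0
  (2)(1) + (-4)(1) = -2 ≤ 0
  (-3)(1) + (2)(1) = -1 ≤ 0
  (2)(1) + (-4)(1) = -2 ≤ 0
and d ≥ 0, so (0, 0) + t·d stays feasible for every t ≥ 0. Along this ray z = -2x - 3y changes by -5 per unit t, so z → −∞.

Unbounded — the objective can decrease without bound over the feasible region.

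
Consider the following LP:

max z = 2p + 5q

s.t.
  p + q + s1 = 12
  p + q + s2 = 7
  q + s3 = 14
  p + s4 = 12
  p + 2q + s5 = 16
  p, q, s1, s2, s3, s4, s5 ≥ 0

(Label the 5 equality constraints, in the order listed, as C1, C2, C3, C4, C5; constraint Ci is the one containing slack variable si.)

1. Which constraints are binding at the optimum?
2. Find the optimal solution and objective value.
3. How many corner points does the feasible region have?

1. C2, p ≥ 0
2. p = 0, q = 7, z = 35
3. 3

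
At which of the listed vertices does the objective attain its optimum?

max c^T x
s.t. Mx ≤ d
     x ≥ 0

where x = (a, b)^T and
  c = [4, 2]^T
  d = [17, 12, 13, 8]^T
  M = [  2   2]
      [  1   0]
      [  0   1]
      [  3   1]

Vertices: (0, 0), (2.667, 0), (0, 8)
Evaluating z = 4a + 2b at each vertex:
  (0, 0): z = 0
  (2.667, 0): z = 10.67
  (0, 8): z = 16

The largest value is z = 16, attained at (0, 8).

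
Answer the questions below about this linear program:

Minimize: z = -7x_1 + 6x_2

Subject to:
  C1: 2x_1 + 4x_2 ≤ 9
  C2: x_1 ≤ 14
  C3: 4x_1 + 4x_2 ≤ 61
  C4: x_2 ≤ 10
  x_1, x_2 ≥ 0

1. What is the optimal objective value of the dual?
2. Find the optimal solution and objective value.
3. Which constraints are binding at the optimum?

1. -31.5 (by strong duality, equal to the primal optimum)
2. x_1 = 4.5, x_2 = 0, z = -31.5
3. C1, x_2 ≥ 0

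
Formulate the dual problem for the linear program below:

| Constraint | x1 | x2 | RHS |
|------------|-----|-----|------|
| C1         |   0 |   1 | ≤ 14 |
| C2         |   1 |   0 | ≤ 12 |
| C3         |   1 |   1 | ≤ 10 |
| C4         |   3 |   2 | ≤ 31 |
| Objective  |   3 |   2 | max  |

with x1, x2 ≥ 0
Minimize: z = 14y1 + 12y2 + 10y3 + 31y4

Subject to:
  C1: -y2 - y3 - 3y4 ≤ -3
  C2: -y1 - y3 - 2y4 ≤ -2
  y1, y2, y3, y4 ≥ 0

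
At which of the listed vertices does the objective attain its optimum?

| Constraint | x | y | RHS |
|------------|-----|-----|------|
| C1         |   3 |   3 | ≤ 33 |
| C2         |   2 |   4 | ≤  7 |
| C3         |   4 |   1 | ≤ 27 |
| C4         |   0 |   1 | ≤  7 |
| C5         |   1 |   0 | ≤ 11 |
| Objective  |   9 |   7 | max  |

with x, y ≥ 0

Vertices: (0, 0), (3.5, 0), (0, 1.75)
Evaluating z = 9x + 7y at each vertex:
  (0, 0): z = 0
  (3.5, 0): z = 31.5
  (0, 1.75): z = 12.25

The largest value is z = 31.5, attained at (3.5, 0).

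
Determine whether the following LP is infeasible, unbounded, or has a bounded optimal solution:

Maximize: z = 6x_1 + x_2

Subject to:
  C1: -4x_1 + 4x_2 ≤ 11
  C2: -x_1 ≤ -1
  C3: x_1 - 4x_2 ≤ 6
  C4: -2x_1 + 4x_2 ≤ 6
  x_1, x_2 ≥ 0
Feasible point: (1, 0) satisfies every constraint, so the LP is feasible.
Direction d = (4, 1): for each constraint row a, a·d ≤ 0 —
  (-4)(4) + (4)(1) = -12 ≤ 0
  (-1)(4) + (0)(1) = -4 ≤ 0
  (1)(4) + (-4)(1) = 0 ≤ 0
  (-2)(4) + (4)(1) = -4 ≤ 0
and d ≥ 0, so (1, 0) + t·d stays feasible for every t ≥ 0. Along this ray z = 6x_1 + x_2 changes by 25 per unit t, so z → +∞.

The LP is unbounded; z can be made arbitrarily large.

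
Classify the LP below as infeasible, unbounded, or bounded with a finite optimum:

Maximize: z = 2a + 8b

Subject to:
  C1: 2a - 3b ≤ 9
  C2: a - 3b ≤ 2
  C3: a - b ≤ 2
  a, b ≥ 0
Feasible point: (0, 0) satisfies every constraint, so the LP is feasible.
Direction d = (0, 1): for each constraint row a, a·d ≤ 0 —
  (2)(0) + (-3)(1) = -3 ≤ 0
  (1)(0) + (-3)(1) = -3 ≤ 0
  (1)(0) + (-1)(1) = -1 ≤ 0
and d ≥ 0, so (0, 0) + t·d stays feasible for every t ≥ 0. Along this ray z = 2a + 8b changes by 8 per unit t, so z → +∞.

The LP is unbounded; z can be made arbitrarily large.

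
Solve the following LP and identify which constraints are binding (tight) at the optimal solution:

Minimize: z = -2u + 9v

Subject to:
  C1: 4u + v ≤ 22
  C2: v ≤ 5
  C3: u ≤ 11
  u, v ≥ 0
Optimal: u = 5.5, v = 0
Slack at optimum:
  C1: slack = 0 (binding)
  C2: slack = 5
  C3: slack = 5.5
  u ≥ 0: u = 5.5
  v ≥ 0: v = 0 (binding)
Binding constraints: C1, v ≥ 0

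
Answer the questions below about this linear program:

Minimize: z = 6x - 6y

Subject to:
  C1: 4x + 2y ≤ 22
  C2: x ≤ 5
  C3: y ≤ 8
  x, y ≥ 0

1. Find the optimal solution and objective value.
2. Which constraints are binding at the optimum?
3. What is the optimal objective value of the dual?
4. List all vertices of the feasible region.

1. x = 0, y = 8, z = -48
2. C3, x ≥ 0
3. -48 (by strong duality, equal to the primal optimum)
4. (0, 0), (5, 0), (5, 1), (1.5, 8), (0, 8)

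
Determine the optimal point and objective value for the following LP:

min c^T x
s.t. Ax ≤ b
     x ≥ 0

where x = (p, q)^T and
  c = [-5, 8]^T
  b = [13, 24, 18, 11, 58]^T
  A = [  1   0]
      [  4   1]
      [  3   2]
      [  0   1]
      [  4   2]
Each vertex is the intersection of two constraint boundaries that also satisfies all remaining constraints:
  p = 0 and q = 0 → (0, 0)
  4p + q = 24 and 3p + 2q = 18 → (6, 0)
  3p + 2q = 18 and p = 0 → (0, 9)

Evaluating z = -5p + 8q at each vertex:
  (0, 0): z = 0
  (6, 0): z = -30
  (0, 9): z = 72

The minimum is at (6, 0) with z = -30.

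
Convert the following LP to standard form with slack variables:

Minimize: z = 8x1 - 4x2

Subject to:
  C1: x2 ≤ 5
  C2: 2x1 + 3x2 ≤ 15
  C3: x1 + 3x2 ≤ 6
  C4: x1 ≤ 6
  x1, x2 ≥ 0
min z = 8x1 - 4x2

s.t.
  x2 + s1 = 5
  2x1 + 3x2 + s2 = 15
  x1 + 3x2 + s3 = 6
  x1 + s4 = 6
  x1, x2, s1, s2, s3, s4 ≥ 0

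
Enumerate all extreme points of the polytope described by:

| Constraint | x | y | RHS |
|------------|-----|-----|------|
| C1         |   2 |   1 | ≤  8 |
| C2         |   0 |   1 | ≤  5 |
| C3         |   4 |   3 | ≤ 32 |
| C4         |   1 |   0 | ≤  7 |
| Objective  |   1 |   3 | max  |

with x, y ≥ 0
Each vertex is the intersection of two constraint boundaries that also satisfies all remaining constraints:
  x = 0 and y = 0 → (0, 0)
  2x + y = 8 and y = 0 → (4, 0)
  2x + y = 8 and y = 5 → (1.5, 5)
  y = 5 and x = 0 → (0, 5)

Vertices: (0, 0), (4, 0), (1.5, 5), (0, 5)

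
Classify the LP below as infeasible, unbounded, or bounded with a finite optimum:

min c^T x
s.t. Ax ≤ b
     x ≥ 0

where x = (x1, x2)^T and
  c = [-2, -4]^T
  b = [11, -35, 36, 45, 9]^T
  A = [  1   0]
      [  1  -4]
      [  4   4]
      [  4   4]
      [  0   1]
The point (0, 9) satisfies every constraint, so the LP is feasible; the constraints give x1 ≤ 11 and x2 ≤ 9, which with x1, x2 ≥ 0 keep the feasible region inside a bounded box. A feasible, bounded LP attains a finite optimum at a vertex.

Evaluating z = -2x1 - 4x2 at each vertex:
  (0, 8.75): z = -35
  (0.2, 8.8): z = -35.6
  (0, 9): z = -36

Bounded optimum: z* = -36 at (0, 9).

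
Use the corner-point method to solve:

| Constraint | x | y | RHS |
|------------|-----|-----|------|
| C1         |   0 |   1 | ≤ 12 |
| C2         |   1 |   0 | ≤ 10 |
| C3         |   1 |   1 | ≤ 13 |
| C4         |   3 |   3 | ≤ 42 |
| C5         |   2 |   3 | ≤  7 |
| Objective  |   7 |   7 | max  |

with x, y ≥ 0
x = 3.5, y = 0, z = 24.5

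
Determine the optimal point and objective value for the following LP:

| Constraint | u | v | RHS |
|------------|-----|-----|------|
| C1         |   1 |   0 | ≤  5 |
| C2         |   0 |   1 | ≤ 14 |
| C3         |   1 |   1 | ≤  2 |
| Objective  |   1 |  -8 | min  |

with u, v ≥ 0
u = 0, v = 2, z = -16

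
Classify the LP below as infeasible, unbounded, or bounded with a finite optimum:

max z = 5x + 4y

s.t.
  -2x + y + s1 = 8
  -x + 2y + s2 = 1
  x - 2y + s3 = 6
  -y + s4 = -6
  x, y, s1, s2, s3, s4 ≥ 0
Feasible point: (11, 6) satisfies every constraint, so the LP is feasible.
Direction d = (2, 1): for each constraint row a, a·d ≤ 0 —
  (-2)(2) + (1)(1) = -3 ≤ 0
  (-1)(2) + (2)(1) = 0 ≤ 0
  (1)(2) + (-2)(1) = 0 ≤ 0
  (0)(2) + (-1)(1) = -1 ≤ 0
and d ≥ 0, so (11, 6) + t·d stays feasible for every t ≥ 0. Along this ray z = 5x + 4y changes by 14 per unit t, so z → +∞.

The LP is unbounded; z can be made arbitrarily large.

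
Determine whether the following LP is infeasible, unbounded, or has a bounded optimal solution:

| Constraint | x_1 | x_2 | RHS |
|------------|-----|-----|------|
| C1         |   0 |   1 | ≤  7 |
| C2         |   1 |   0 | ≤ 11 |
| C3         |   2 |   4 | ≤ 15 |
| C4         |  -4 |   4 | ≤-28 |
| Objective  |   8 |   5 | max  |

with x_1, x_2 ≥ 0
The point (7.5, 0) satisfies every constraint, so the LP is feasible; the constraints give x_1 ≤ 11 and x_2 ≤ 7, which with x_1, x_2 ≥ 0 keep the feasible region inside a bounded box. A feasible, bounded LP attains a finite optimum at a vertex.

Evaluating z = 8x_1 + 5x_2 at each vertex:
  (7, 0): z = 56
  (7.5, 0): z = 60
  (7.167, 0.1667): z = 58.17

The LP has an optimal solution: (7.5, 0) with z = 60.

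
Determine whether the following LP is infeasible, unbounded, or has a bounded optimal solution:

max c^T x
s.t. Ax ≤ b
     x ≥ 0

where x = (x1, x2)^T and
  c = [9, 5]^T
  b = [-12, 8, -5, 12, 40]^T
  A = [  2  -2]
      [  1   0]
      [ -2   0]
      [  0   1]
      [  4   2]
The point (4, 12) satisfies every constraint, so the LP is feasible; the constraints give x1 ≤ 8 and x2 ≤ 12, which with x1, x2 ≥ 0 keep the feasible region inside a bounded box. A feasible, bounded LP attains a finite optimum at a vertex.

Evaluating z = 9x1 + 5x2 at each vertex:
  (2.5, 8.5): z = 65
  (4.667, 10.67): z = 95.33
  (4, 12): z = 96
  (2.5, 12): z = 82.5

The LP has an optimal solution: (4, 12) with z = 96.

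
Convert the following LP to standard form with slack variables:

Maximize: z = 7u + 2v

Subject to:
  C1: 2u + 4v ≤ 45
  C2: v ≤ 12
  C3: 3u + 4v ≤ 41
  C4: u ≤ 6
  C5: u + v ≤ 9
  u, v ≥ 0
max z = 7u + 2v

s.t.
  2u + 4v + s1 = 45
  v + s2 = 12
  3u + 4v + s3 = 41
  u + s4 = 6
  u + v + s5 = 9
  u, v, s1, s2, s3, s4, s5 ≥ 0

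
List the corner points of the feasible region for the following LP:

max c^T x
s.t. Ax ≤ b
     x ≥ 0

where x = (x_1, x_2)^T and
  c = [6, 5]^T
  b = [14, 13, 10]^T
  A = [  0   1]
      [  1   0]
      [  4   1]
Each vertex is the intersection of two constraint boundaries that also satisfies all remaining constraints:
  x_1 = 0 and x_2 = 0 → (0, 0)
  4x_1 + x_2 = 10 and x_2 = 0 → (2.5, 0)
  4x_1 + x_2 = 10 and x_1 = 0 → (0, 10)

Vertices: (0, 0), (2.5, 0), (0, 10)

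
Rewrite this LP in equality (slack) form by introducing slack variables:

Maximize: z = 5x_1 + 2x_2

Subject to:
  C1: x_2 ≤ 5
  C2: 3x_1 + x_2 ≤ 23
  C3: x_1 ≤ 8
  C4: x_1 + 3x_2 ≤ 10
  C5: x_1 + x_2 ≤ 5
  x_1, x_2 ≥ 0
max z = 5x_1 + 2x_2

s.t.
  x_2 + s1 = 5
  3x_1 + x_2 + s2 = 23
  x_1 + s3 = 8
  x_1 + 3x_2 + s4 = 10
  x_1 + x_2 + s5 = 5
  x_1, x_2, s1, s2, s3, s4, s5 ≥ 0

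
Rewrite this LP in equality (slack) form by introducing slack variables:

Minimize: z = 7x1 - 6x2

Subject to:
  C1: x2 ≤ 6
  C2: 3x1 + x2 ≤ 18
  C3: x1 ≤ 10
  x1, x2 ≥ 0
min z = 7x1 - 6x2

s.t.
  x2 + s1 = 6
  3x1 + x2 + s2 = 18
  x1 + s3 = 10
  x1, x2, s1, s2, s3 ≥ 0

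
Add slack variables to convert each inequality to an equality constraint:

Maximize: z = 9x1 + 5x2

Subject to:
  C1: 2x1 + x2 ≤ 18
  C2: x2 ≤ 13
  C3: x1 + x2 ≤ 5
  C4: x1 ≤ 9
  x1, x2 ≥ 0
max z = 9x1 + 5x2

s.t.
  2x1 + x2 + s1 = 18
  x2 + s2 = 13
  x1 + x2 + s3 = 5
  x1 + s4 = 9
  x1, x2, s1, s2, s3, s4 ≥ 0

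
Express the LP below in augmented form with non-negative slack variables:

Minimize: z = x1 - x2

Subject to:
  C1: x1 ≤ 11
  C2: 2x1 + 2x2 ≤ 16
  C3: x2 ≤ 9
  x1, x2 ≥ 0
min z = x1 - x2

s.t.
  x1 + s1 = 11
  2x1 + 2x2 + s2 = 16
  x2 + s3 = 9
  x1, x2, s1, s2, s3 ≥ 0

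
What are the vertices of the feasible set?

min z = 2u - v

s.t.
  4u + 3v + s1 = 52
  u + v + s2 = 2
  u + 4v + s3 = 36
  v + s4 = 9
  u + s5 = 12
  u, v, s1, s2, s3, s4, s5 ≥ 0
Each vertex is the intersection of two constraint boundaries that also satisfies all remaining constraints:
  u = 0 and v = 0 → (0, 0)
  u + v = 2 and v = 0 → (2, 0)
  u + v = 2 and u = 0 → (0, 2)

Vertices: (0, 0), (2, 0), (0, 2)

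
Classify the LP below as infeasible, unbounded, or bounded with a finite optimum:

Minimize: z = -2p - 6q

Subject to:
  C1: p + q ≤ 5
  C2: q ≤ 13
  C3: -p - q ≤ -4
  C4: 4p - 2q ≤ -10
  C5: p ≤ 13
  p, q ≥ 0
The point (0, 5) satisfies every constraint, so the LP is feasible; the constraints give p ≤ 13 and q ≤ 13, which with p, q ≥ 0 keep the feasible region inside a bounded box. A feasible, bounded LP attains a finite optimum at a vertex.

Evaluating z = -2p - 6q at each vertex:
  (0, 5): z = -30

The LP has an optimal solution: (0, 5) with z = -30.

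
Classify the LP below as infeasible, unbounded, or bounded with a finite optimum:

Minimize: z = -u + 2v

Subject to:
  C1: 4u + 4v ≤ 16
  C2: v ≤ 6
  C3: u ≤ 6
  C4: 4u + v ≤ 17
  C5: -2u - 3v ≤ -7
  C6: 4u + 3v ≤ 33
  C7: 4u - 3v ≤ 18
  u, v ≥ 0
The point (4, 0) satisfies every constraint, so the LP is feasible; the constraints give u ≤ 6 and v ≤ 6, which with u, v ≥ 0 keep the feasible region inside a bounded box. A feasible, bounded LP attains a finite optimum at a vertex.

Evaluating z = -u + 2v at each vertex:
  (3.5, 0): z = -3.5
  (4, 0): z = -4
  (0, 4): z = 8
  (0, 2.333): z = 4.667

Feasible with finite optimum z* = -4 at (4, 0).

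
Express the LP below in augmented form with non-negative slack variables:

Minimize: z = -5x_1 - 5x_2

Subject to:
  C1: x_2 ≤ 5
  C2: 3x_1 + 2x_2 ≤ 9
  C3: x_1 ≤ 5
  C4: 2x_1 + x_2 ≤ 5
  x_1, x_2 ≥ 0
min z = -5x_1 - 5x_2

s.t.
  x_2 + s1 = 5
  3x_1 + 2x_2 + s2 = 9
  x_1 + s3 = 5
  2x_1 + x_2 + s4 = 5
  x_1, x_2, s1, s2, s3, s4 ≥ 0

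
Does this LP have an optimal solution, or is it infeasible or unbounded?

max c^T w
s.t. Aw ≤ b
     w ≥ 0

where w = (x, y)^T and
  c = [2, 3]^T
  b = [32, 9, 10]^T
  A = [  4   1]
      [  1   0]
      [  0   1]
The point (5.5, 10) satisfies every constraint, so the LP is feasible; the constraints give x ≤ 9 and y ≤ 10, which with x, y ≥ 0 keep the feasible region inside a bounded box. A feasible, bounded LP attains a finite optimum at a vertex.

The LP has an optimal solution: (5.5, 10) with z = 41.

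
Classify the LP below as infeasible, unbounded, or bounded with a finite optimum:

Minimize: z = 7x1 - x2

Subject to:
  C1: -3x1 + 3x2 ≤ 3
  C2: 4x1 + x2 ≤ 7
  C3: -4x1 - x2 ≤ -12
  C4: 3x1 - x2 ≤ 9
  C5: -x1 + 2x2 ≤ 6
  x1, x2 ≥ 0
C2 requires 4x1 + x2 ≤ 7, while C3 (-4x1 - x2 ≤ -12) is equivalent to 4x1 + x2 ≥ 12. Together they would need 12 ≤ 4x1 + x2 ≤ 7, which is impossible since 12 > 7. No point satisfies all constraints.

Infeasible: no point satisfies all constraints simultaneously.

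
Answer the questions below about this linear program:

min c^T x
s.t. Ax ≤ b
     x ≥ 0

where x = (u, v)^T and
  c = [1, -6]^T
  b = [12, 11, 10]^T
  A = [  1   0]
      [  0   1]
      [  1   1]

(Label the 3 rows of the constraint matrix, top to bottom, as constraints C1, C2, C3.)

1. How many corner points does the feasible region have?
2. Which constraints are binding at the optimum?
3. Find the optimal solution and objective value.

1. 3
2. C3, u ≥ 0
3. u = 0, v = 10, z = -60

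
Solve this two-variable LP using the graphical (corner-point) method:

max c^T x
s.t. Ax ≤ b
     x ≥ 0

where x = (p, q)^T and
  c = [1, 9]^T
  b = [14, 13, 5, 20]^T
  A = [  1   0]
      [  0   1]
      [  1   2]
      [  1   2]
Each vertex is the intersection of two constraint boundaries that also satisfies all remaining constraints:
  p = 0 and q = 0 → (0, 0)
  p + 2q = 5 and q = 0 → (5, 0)
  p + 2q = 5 and p = 0 → (0, 2.5)

Evaluating z = p + 9q at each vertex:
  (0, 0): z = 0
  (5, 0): z = 5
  (0, 2.5): z = 22.5

The maximum is at (0, 2.5) with z = 22.5.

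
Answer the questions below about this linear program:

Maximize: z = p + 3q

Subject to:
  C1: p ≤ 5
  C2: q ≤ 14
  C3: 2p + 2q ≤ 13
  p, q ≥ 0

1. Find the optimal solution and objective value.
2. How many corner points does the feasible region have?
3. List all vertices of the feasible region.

1. p = 0, q = 6.5, z = 19.5
2. 4
3. (0, 0), (5, 0), (5, 1.5), (0, 6.5)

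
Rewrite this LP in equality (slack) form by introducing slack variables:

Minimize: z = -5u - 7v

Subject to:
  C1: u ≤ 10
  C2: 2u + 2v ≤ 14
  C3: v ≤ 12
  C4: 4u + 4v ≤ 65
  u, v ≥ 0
min z = -5u - 7v

s.t.
  u + s1 = 10
  2u + 2v + s2 = 14
  v + s3 = 12
  4u + 4v + s4 = 65
  u, v, s1, s2, s3, s4 ≥ 0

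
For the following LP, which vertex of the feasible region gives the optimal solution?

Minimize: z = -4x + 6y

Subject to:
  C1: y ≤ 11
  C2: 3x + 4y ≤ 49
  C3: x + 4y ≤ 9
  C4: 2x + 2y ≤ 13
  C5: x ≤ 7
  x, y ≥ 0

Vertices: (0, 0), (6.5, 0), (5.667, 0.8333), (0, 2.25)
Evaluating z = -4x + 6y at each vertex:
  (0, 0): z = 0
  (6.5, 0): z = -26
  (5.667, 0.8333): z = -17.67
  (0, 2.25): z = 13.5

The smallest value is z = -26, attained at (6.5, 0).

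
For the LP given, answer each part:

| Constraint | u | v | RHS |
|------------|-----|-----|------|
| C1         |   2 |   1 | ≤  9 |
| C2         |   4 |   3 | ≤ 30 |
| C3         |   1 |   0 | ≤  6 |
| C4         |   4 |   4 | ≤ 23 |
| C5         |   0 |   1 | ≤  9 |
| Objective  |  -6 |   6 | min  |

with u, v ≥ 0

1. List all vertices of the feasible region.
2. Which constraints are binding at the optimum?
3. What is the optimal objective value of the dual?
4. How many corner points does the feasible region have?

1. (0, 0), (4.5, 0), (3.25, 2.5), (0, 5.75)
2. C1, v ≥ 0
3. -27 (by strong duality, equal to the primal optimum)
4. 4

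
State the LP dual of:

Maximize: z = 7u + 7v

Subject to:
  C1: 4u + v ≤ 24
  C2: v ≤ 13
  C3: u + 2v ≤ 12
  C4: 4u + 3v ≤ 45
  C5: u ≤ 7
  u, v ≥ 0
Minimize: z = 24y1 + 13y2 + 12y3 + 45y4 + 7y5

Subject to:
  C1: -4y1 - y3 - 4y4 - y5 ≤ -7
  C2: -y1 - y2 - 2y3 - 3y4 ≤ -7
  y1, y2, y3, y4, y5 ≥ 0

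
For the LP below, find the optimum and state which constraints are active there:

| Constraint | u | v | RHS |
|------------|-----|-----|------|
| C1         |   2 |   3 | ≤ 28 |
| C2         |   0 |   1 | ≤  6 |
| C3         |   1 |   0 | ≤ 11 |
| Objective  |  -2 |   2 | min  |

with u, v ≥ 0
Optimal: u = 11, v = 0
Slack at optimum:
  C1: slack = 6
  C2: slack = 6
  C3: slack = 0 (binding)
  u ≥ 0: u = 11
  v ≥ 0: v = 0 (binding)
Binding constraints: C3, v ≥ 0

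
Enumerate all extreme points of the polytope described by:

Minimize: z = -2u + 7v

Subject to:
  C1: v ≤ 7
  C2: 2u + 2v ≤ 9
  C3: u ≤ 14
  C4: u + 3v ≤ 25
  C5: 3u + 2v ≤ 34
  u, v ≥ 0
Each vertex is the intersection of two constraint boundaries that also satisfies all remaining constraints:
  u = 0 and v = 0 → (0, 0)
  2u + 2v = 9 and v = 0 → (4.5, 0)
  2u + 2v = 9 and u = 0 → (0, 4.5)

Vertices: (0, 0), (4.5, 0), (0, 4.5)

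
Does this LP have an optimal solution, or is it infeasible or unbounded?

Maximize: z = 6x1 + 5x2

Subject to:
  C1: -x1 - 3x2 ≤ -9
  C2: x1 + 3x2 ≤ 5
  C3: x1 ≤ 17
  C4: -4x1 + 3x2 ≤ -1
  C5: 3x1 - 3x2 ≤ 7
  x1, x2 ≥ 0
C2 requires x1 + 3x2 ≤ 5, while C1 (-x1 - 3x2 ≤ -9) is equivalent to x1 + 3x2 ≥ 9. Together they would need 9 ≤ x1 + 3x2 ≤ 5, which is impossible since 9 > 5. No point satisfies all constraints.

Infeasible: no point satisfies all constraints simultaneously.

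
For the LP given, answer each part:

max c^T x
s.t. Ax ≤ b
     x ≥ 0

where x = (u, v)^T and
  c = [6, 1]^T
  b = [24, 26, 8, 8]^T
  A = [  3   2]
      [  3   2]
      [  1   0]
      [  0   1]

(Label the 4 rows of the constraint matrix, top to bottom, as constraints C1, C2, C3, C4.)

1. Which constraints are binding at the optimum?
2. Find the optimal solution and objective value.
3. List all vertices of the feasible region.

1. C1, C3, v ≥ 0
2. u = 8, v = 0, z = 48
3. (0, 0), (8, 0), (2.667, 8), (0, 8)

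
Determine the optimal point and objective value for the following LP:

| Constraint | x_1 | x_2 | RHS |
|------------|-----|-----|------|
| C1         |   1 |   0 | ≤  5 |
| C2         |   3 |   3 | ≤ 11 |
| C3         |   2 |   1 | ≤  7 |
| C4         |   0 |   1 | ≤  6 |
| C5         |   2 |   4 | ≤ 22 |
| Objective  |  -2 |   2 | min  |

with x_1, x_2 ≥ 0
x_1 = 3.5, x_2 = 0, z = -7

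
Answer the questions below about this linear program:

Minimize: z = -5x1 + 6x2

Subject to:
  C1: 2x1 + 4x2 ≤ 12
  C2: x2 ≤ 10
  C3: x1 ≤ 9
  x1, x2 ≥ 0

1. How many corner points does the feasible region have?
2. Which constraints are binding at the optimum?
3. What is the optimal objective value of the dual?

1. 3
2. C1, x2 ≥ 0
3. -30 (by strong duality, equal to the primal optimum)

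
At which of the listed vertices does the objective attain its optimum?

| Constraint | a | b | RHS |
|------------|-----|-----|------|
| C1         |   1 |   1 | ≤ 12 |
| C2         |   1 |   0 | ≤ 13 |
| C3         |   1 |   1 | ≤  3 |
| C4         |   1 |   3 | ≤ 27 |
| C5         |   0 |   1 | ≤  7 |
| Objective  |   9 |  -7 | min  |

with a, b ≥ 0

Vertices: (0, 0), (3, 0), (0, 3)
(0, 3) with z = -21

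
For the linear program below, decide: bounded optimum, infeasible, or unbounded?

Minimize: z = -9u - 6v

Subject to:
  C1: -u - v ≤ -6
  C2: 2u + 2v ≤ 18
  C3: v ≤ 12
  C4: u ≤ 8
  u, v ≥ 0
The point (8, 1) satisfies every constraint, so the LP is feasible; the constraints give u ≤ 8 and v ≤ 12, which with u, v ≥ 0 keep the feasible region inside a bounded box. A feasible, bounded LP attains a finite optimum at a vertex.

The LP has an optimal solution: (8, 1) with z = -78.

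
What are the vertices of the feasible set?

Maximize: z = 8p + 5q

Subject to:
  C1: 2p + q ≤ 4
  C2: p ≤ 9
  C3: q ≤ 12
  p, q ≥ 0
Each vertex is the intersection of two constraint boundaries that also satisfies all remaining constraints:
  p = 0 and q = 0 → (0, 0)
  2p + q = 4 and q = 0 → (2, 0)
  2p + q = 4 and p = 0 → (0, 4)

Vertices: (0, 0), (2, 0), (0, 4)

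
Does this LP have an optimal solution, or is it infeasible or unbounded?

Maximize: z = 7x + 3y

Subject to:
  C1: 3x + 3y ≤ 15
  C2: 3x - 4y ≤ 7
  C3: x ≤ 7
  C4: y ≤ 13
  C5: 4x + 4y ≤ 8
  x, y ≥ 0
The point (2, 0) satisfies every constraint, so the LP is feasible; the constraints give x ≤ 7 and y ≤ 13, which with x, y ≥ 0 keep the feasible region inside a bounded box. A feasible, bounded LP attains a finite optimum at a vertex.

Evaluating z = 7x + 3y at each vertex:
  (0, 0): z = 0
  (2, 0): z = 14
  (0, 2): z = 6

Bounded optimum: z* = 14 at (2, 0).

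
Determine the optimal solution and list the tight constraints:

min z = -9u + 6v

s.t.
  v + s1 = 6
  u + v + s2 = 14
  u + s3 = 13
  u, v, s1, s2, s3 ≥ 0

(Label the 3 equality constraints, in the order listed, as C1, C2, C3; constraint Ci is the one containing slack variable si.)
Optimal: u = 13, v = 0
Binding: C3, v ≥ 0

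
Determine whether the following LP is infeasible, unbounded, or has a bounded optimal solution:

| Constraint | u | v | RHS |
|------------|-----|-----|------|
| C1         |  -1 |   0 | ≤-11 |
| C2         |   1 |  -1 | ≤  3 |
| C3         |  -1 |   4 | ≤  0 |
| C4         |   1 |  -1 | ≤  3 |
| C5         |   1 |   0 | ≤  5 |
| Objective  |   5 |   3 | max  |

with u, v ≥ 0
C5 requires u ≤ 5, while C1 (-u ≤ -11) is equivalent to u ≥ 11. Together they would need 11 ≤ u ≤ 5, which is impossible since 11 > 5. No point satisfies all constraints.

Infeasible — the constraint set is empty.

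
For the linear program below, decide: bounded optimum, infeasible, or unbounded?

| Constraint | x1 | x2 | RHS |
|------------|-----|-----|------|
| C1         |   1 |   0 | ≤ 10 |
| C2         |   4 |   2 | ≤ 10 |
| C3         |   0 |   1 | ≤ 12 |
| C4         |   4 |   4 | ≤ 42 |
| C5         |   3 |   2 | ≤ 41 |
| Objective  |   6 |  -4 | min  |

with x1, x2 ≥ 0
The point (0, 5) satisfies every constraint, so the LP is feasible; the constraints give x1 ≤ 10 and x2 ≤ 12, which with x1, x2 ≥ 0 keep the feasible region inside a bounded box. A feasible, bounded LP attains a finite optimum at a vertex.

Bounded optimum: z* = -20 at (0, 5).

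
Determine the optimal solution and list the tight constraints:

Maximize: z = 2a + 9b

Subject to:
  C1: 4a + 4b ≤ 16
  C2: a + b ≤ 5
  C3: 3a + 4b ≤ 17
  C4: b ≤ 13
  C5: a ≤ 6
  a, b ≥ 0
Optimal: a = 0, b = 4
Binding: C1, a ≥ 0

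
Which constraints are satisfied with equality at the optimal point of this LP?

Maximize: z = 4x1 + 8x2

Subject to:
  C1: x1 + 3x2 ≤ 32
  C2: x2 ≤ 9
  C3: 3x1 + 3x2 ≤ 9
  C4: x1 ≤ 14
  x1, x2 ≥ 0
Optimal: x1 = 0, x2 = 3
Binding: C3, x1 ≥ 0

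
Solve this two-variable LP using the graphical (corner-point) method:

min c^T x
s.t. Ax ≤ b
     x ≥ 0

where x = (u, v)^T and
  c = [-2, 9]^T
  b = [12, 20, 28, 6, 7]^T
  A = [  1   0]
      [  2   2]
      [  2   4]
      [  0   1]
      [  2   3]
Each vertex is the intersection of two constraint boundaries that also satisfies all remaining constraints:
  u = 0 and v = 0 → (0, 0)
  2u + 3v = 7 and v = 0 → (3.5, 0)
  2u + 3v = 7 and u = 0 → (0, 2.333)

Evaluating z = -2u + 9v at each vertex:
  (0, 0): z = 0
  (3.5, 0): z = -7
  (0, 2.333): z = 21

The minimum is at (3.5, 0) with z = -7.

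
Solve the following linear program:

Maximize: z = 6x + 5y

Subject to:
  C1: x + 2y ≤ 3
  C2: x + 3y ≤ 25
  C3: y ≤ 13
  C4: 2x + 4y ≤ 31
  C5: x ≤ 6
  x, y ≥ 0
Each vertex is the intersection of two constraint boundaries that also satisfies all remaining constraints:
  x = 0 and y = 0 → (0, 0)
  x + 2y = 3 and y = 0 → (3, 0)
  x + 2y = 3 and x = 0 → (0, 1.5)

Evaluating z = 6x + 5y at each vertex:
  (0, 0): z = 0
  (3, 0): z = 18
  (0, 1.5): z = 7.5

The maximum is at (3, 0) with z = 18.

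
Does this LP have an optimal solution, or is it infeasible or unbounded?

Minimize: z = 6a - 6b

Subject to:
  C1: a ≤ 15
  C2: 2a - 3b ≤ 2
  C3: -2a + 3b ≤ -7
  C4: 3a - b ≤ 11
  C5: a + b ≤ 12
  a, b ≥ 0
C2 requires 2a - 3b ≤ 2, while C3 (-2a + 3b ≤ -7) is equivalent to 2a - 3b ≥ 7. Together they would need 7 ≤ 2a - 3b ≤ 2, which is impossible since 7 > 2. No point satisfies all constraints.

Infeasible — the constraint set is empty.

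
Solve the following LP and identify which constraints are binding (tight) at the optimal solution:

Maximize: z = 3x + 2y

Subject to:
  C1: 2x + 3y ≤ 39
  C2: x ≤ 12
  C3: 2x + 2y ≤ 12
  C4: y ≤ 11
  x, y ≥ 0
Optimal: x = 6, y = 0
Binding: C3, y ≥ 0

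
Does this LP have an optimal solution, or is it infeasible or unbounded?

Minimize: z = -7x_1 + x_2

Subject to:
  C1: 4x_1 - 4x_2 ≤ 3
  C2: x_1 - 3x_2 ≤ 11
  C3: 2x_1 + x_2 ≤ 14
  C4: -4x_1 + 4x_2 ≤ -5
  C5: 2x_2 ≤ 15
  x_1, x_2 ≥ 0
C1 requires 4x_1 - 4x_2 ≤ 3, while C4 (-4x_1 + 4x_2 ≤ -5) is equivalent to 4x_1 - 4x_2 ≥ 5. Together they would need 5 ≤ 4x_1 - 4x_2 ≤ 3, which is impossible since 5 > 3. No point satisfies all constraints.

Infeasible — the constraint set is empty.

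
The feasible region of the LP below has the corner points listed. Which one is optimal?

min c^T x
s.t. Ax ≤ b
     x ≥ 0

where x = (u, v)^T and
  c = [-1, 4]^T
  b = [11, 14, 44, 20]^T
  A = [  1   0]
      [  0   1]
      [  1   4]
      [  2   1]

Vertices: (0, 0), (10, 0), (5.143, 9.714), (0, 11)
(10, 0) with z = -10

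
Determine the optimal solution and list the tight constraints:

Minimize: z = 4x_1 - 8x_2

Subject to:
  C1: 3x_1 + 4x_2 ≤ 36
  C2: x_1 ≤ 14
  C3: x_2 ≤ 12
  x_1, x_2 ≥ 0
Optimal: x_1 = 0, x_2 = 9
Binding: C1, x_1 ≥ 0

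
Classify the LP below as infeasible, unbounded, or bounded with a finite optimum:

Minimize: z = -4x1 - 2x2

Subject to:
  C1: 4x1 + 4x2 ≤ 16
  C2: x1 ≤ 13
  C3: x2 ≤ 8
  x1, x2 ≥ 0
The point (4, 0) satisfies every constraint, so the LP is feasible; the constraints give x1 ≤ 13 and x2 ≤ 8, which with x1, x2 ≥ 0 keep the feasible region inside a bounded box. A feasible, bounded LP attains a finite optimum at a vertex.

Feasible with finite optimum z* = -16 at (4, 0).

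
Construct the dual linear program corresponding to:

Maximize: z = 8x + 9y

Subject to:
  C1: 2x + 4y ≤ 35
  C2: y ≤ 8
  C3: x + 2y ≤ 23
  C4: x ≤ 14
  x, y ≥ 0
Minimize: z = 35y1 + 8y2 + 23y3 + 14y4

Subject to:
  C1: -2y1 - y3 - y4 ≤ -8
  C2: -4y1 - y2 - 2y3 ≤ -9
  y1, y2, y3, y4 ≥ 0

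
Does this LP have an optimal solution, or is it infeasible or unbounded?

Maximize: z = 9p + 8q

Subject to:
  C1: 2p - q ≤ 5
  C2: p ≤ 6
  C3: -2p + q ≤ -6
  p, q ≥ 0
C1 requires 2p - q ≤ 5, while C3 (-2p + q ≤ -6) is equivalent to 2p - q ≥ 6. Together they would need 6 ≤ 2p - q ≤ 5, which is impossible since 6 > 5. No point satisfies all constraints.

The feasible region is empty; the LP is infeasible.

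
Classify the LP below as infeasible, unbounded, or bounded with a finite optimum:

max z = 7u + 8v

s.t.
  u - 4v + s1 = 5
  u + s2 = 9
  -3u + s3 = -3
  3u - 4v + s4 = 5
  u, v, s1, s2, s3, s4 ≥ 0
Feasible point: (1, 0) satisfies every constraint, so the LP is feasible.
Direction d = (0, 1): for each constraint row a, a·d ≤ 0 —
  (1)(0) + (-4)(1) = -4 ≤ 0
  (1)(0) + (0)(1) = 0 ≤ 0
  (-3)(0) + (0)(1) = 0 ≤ 0
  (3)(0) + (-4)(1) = -4 ≤ 0
and d ≥ 0, so (1, 0) + t·d stays feasible for every t ≥ 0. Along this ray z = 7u + 8v changes by 8 per unit t, so z → +∞.

Unbounded: there is a feasible ray along which z → +∞.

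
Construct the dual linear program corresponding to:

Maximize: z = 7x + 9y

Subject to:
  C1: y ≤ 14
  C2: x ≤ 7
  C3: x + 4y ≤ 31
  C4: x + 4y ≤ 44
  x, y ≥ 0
Minimize: z = 14y1 + 7y2 + 31y3 + 44y4

Subject to:
  C1: -y2 - y3 - y4 ≤ -7
  C2: -y1 - 4y3 - 4y4 ≤ -9
  y1, y2, y3, y4 ≥ 0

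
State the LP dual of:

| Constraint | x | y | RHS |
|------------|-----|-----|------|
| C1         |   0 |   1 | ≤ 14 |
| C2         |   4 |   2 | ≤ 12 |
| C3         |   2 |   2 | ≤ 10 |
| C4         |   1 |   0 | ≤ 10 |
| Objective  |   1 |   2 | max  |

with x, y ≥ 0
Minimize: z = 14y1 + 12y2 + 10y3 + 10y4

Subject to:
  C1: -4y2 - 2y3 - y4 ≤ -1
  C2: -y1 - 2y2 - 2y3 ≤ -2
  y1, y2, y3, y4 ≥ 0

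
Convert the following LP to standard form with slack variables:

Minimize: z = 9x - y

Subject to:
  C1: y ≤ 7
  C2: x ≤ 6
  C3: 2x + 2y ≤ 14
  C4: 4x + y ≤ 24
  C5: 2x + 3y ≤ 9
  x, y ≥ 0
min z = 9x - y

s.t.
  y + s1 = 7
  x + s2 = 6
  2x + 2y + s3 = 14
  4x + y + s4 = 24
  2x + 3y + s5 = 9
  x, y, s1, s2, s3, s4, s5 ≥ 0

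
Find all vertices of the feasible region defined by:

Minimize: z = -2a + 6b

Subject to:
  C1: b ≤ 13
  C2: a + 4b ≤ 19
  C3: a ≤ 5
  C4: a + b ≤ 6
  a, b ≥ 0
Each vertex is the intersection of two constraint boundaries that also satisfies all remaining constraints:
  a = 0 and b = 0 → (0, 0)
  a = 5 and b = 0 → (5, 0)
  a = 5 and a + b = 6 → (5, 1)
  a + 4b = 19 and a + b = 6 → (1.667, 4.333)
  a + 4b = 19 and a = 0 → (0, 4.75)

Vertices: (0, 0), (5, 0), (5, 1), (1.667, 4.333), (0, 4.75)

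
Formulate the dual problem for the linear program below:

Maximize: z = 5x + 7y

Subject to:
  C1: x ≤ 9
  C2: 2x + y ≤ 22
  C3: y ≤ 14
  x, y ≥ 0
Minimize: z = 9y1 + 22y2 + 14y3

Subject to:
  C1: -y1 - 2y2 ≤ -5
  C2: -y2 - y3 ≤ -7
  y1, y2, y3 ≥ 0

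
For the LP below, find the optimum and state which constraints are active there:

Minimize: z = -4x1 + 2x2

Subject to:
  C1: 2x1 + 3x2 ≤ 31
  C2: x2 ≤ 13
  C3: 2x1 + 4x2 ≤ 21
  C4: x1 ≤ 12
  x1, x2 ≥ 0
Optimal: x1 = 10.5, x2 = 0
Slack at optimum:
  C1: slack = 10
  C2: slack = 13
  C3: slack = 0 (binding)
  C4: slack = 1.5
  x1 ≥ 0: x1 = 10.5
  x2 ≥ 0: x2 = 0 (binding)
Binding constraints: C3, x2 ≥ 0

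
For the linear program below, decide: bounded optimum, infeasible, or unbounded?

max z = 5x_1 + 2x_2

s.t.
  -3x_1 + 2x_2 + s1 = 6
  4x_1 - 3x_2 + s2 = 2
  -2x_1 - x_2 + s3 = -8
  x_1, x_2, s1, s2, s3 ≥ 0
Feasible point: (2, 4) satisfies every constraint, so the LP is feasible.
Direction d = (2, 3): for each constraint row a, a·d ≤ 0 —
  (-3)(2) + (2)(3) = 0 ≤ 0
  (4)(2) + (-3)(3) = -1 ≤ 0
  (-2)(2) + (-1)(3) = -7 ≤ 0
and d ≥ 0, so (2, 4) + t·d stays feasible for every t ≥ 0. Along this ray z = 5x_1 + 2x_2 changes by 16 per unit t, so z → +∞.

Unbounded — the objective can increase without bound over the feasible region.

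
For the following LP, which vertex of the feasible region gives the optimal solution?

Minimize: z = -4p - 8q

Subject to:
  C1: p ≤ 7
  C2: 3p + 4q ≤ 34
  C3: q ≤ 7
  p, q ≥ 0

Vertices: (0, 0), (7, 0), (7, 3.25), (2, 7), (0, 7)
Evaluating z = -4p - 8q at each vertex:
  (0, 0): z = 0
  (7, 0): z = -28
  (7, 3.25): z = -54
  (2, 7): z = -64
  (0, 7): z = -56

The smallest value is z = -64, attained at (2, 7).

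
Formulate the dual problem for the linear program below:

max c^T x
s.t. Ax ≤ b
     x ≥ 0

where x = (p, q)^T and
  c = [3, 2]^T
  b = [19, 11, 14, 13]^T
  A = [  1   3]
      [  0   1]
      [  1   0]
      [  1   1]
Minimize: z = 19y1 + 11y2 + 14y3 + 13y4

Subject to:
  C1: -y1 - y3 - y4 ≤ -3
  C2: -3y1 - y2 - y4 ≤ -2
  y1, y2, y3, y4 ≥ 0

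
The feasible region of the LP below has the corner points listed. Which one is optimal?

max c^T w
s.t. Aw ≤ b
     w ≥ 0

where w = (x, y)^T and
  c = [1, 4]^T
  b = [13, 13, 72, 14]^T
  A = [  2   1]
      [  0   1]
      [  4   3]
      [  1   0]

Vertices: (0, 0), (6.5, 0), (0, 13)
Evaluating z = x + 4y at each vertex:
  (0, 0): z = 0
  (6.5, 0): z = 6.5
  (0, 13): z = 52

The largest value is z = 52, attained at (0, 13).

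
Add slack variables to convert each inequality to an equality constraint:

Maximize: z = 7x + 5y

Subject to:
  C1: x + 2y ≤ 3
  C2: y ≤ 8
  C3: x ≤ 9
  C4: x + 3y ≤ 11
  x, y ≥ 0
max z = 7x + 5y

s.t.
  x + 2y + s1 = 3
  y + s2 = 8
  x + s3 = 9
  x + 3y + s4 = 11
  x, y, s1, s2, s3, s4 ≥ 0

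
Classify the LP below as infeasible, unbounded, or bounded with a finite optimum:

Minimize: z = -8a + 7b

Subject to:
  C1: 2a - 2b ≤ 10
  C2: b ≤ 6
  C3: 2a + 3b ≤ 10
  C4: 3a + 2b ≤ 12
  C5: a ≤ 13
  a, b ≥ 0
The point (4, 0) satisfies every constraint, so the LP is feasible; the constraints give a ≤ 13 and b ≤ 6, which with a, b ≥ 0 keep the feasible region inside a bounded box. A feasible, bounded LP attains a finite optimum at a vertex.

Evaluating z = -8a + 7b at each vertex:
  (0, 0): z = 0
  (4, 0): z = -32
  (3.2, 1.2): z = -17.2
  (0, 3.333): z = 23.33

Feasible with finite optimum z* = -32 at (4, 0).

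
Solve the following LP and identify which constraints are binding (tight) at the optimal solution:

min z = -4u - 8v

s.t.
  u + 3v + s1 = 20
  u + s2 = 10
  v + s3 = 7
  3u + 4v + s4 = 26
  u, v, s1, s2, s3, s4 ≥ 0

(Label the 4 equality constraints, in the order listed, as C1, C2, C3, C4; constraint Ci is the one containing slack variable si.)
Optimal: u = 0, v = 6.5
Slack at optimum:
  C1: slack = 0.5
  C2: slack = 10
  C3: slack = 0.5
  C4: slack = 0 (binding)
  u ≥ 0: u = 0 (binding)
  v ≥ 0: v = 6.5
Binding constraints: C4, u ≥ 0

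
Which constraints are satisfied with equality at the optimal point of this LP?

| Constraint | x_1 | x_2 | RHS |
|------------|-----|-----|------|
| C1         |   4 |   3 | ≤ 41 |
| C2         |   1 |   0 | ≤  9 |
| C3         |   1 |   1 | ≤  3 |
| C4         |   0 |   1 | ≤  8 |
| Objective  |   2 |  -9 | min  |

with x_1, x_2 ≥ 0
Optimal: x_1 = 0, x_2 = 3
Slack at optimum:
  C1: slack = 32
  C2: slack = 9
  C3: slack = 0 (binding)
  C4: slack = 5
  x_1 ≥ 0: x_1 = 0 (binding)
  x_2 ≥ 0: x_2 = 3
Binding constraints: C3, x_1 ≥ 0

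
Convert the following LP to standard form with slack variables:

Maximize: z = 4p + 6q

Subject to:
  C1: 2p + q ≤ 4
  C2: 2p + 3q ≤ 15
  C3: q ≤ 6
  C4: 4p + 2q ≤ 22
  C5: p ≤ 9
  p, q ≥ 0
max z = 4p + 6q

s.t.
  2p + q + s1 = 4
  2p + 3q + s2 = 15
  q + s3 = 6
  4p + 2q + s4 = 22
  p + s5 = 9
  p, q, s1, s2, s3, s4, s5 ≥ 0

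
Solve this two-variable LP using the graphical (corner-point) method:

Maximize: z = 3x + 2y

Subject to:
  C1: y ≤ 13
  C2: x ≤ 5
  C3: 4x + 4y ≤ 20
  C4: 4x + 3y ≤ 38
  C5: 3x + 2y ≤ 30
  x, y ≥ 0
x = 5, y = 0, z = 15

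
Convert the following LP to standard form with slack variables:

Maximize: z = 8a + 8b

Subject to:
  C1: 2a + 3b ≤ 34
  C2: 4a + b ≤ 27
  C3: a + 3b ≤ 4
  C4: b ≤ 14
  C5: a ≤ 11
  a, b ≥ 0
max z = 8a + 8b

s.t.
  2a + 3b + s1 = 34
  4a + b + s2 = 27
  a + 3b + s3 = 4
  b + s4 = 14
  a + s5 = 11
  a, b, s1, s2, s3, s4, s5 ≥ 0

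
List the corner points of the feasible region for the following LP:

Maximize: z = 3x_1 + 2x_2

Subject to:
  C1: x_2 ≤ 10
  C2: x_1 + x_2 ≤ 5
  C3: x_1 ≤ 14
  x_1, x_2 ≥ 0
Each vertex is the intersection of two constraint boundaries that also satisfies all remaining constraints:
  x_1 = 0 and x_2 = 0 → (0, 0)
  x_1 + x_2 = 5 and x_2 = 0 → (5, 0)
  x_1 + x_2 = 5 and x_1 = 0 → (0, 5)

Vertices: (0, 0), (5, 0), (0, 5)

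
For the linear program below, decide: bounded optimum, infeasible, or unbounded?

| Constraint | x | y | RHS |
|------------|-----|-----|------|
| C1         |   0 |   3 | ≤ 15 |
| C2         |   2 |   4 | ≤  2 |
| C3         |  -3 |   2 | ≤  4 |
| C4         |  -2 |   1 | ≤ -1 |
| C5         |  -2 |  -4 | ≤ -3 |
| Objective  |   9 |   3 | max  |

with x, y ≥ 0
C2 requires 2x + 4y ≤ 2, while C5 (-2x - 4y ≤ -3) is equivalent to 2x + 4y ≥ 3. Together they would need 3 ≤ 2x + 4y ≤ 2, which is impossible since 3 > 2. No point satisfies all constraints.

Infeasible — the constraint set is empty.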